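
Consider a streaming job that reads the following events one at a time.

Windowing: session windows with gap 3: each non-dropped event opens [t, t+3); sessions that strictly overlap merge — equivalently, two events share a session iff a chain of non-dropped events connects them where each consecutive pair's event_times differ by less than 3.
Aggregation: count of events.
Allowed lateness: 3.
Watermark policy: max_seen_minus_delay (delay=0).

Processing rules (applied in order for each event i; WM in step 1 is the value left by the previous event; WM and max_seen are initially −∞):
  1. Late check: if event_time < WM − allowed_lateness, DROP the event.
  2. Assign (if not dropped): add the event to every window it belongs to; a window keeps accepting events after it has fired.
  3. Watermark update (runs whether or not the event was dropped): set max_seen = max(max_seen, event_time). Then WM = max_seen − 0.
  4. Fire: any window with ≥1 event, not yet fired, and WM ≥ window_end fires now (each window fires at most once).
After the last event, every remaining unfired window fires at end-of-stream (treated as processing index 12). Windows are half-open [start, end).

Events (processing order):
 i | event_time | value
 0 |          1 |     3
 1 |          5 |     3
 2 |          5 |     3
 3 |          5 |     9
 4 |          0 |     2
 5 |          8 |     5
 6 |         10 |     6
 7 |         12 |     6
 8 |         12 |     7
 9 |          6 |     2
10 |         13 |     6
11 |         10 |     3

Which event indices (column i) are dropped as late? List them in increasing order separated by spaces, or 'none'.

i=0 t=1 v=3: → [1,4); WM=1
i=1 t=5 v=3: → [5,8); WM=5
i=2 t=5 v=3: → [5,8); WM=5
i=3 t=5 v=9: → [5,8); WM=5
i=4 t=0 v=2: DROP (t<5-3); WM=5
i=5 t=8 v=5: → [8,11); WM=8
i=6 t=10 v=6: → [8,13); WM=10
i=7 t=12 v=6: → [8,15); WM=12
i=8 t=12 v=7: → [8,15); WM=12
i=9 t=6 v=2: DROP (t<12-3); WM=12
i=10 t=13 v=6: → [8,16); WM=13
i=11 t=10 v=3: → [8,16); WM=13

4 9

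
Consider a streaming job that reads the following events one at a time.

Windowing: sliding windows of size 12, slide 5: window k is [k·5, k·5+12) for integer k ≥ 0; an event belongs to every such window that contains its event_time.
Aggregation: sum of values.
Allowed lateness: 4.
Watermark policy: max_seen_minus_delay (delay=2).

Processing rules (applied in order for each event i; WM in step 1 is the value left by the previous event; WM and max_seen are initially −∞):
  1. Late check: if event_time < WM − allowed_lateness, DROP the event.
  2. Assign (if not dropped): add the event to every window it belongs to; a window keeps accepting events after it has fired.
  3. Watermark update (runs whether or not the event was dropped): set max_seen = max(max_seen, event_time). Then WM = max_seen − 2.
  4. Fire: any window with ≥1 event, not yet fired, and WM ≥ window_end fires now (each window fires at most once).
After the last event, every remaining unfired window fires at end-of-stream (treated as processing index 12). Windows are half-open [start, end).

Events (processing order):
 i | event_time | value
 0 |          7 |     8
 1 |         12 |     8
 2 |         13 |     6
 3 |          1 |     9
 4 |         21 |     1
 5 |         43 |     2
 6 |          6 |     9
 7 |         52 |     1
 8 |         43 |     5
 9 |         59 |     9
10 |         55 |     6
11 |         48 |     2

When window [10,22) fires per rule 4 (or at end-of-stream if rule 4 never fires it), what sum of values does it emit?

15

i=0 t=7 v=8: → [5,17),[0,12); WM=5
i=1 t=12 v=8: → [10,22),[5,17); WM=10
i=2 t=13 v=6: → [10,22),[5,17); WM=11
i=3 t=1 v=9: DROP (t<11-4); WM=11
i=4 t=21 v=1: → [20,32),[15,27),[10,22); WM=19; [0,12) fires=8 [5,17) fires=22
i=5 t=43 v=2: → [40,52),[35,47); WM=41; [10,22) fires=15 [15,27) fires=1 [20,32) fires=1
i=6 t=6 v=9: DROP (t<41-4); WM=41
i=7 t=52 v=1: → [50,62),[45,57); WM=50; [35,47) fires=2
i=8 t=43 v=5: DROP (t<50-4); WM=50
i=9 t=59 v=9: → [55,67),[50,62); WM=57; [40,52) fires=2 [45,57) fires=1
i=10 t=55 v=6: → [55,67),[50,62),[45,57); WM=57
i=11 t=48 v=2: DROP (t<57-4); WM=57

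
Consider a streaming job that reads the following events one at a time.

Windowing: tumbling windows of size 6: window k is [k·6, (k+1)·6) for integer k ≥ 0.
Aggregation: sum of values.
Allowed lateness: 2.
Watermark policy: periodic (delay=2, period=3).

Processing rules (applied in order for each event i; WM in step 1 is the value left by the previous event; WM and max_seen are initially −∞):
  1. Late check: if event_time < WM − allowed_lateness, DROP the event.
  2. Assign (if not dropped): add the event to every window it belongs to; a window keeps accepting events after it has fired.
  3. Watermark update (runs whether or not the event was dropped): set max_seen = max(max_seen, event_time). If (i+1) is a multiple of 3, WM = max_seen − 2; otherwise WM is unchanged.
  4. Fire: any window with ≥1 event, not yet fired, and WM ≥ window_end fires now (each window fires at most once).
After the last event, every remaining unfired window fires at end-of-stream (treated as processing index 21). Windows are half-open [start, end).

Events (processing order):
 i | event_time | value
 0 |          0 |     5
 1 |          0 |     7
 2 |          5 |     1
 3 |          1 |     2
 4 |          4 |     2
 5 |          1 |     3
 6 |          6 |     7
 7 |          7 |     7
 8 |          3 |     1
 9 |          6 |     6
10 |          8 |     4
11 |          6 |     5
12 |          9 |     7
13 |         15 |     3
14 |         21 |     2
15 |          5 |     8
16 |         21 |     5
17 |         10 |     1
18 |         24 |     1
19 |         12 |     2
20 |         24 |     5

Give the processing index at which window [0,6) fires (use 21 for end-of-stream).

i=0 t=0 v=5: → [0,6); WM=−∞
i=1 t=0 v=7: → [0,6); WM=−∞
i=2 t=5 v=1: → [0,6); WM=3
i=3 t=1 v=2: → [0,6); WM=3
i=4 t=4 v=2: → [0,6); WM=3
i=5 t=1 v=3: → [0,6); WM=3
i=6 t=6 v=7: → [6,12); WM=3
i=7 t=7 v=7: → [6,12); WM=3
i=8 t=3 v=1: → [0,6); WM=5
i=9 t=6 v=6: → [6,12); WM=5
i=10 t=8 v=4: → [6,12); WM=5
i=11 t=6 v=5: → [6,12); WM=6; [0,6) fires=21
i=12 t=9 v=7: → [6,12); WM=6
i=13 t=15 v=3: → [12,18); WM=6
i=14 t=21 v=2: → [18,24); WM=19; [6,12) fires=36 [12,18) fires=3
i=15 t=5 v=8: DROP (t<19-2); WM=19
i=16 t=21 v=5: → [18,24); WM=19
i=17 t=10 v=1: DROP (t<19-2); WM=19
i=18 t=24 v=1: → [24,30); WM=19
i=19 t=12 v=2: DROP (t<19-2); WM=19
i=20 t=24 v=5: → [24,30); WM=22

11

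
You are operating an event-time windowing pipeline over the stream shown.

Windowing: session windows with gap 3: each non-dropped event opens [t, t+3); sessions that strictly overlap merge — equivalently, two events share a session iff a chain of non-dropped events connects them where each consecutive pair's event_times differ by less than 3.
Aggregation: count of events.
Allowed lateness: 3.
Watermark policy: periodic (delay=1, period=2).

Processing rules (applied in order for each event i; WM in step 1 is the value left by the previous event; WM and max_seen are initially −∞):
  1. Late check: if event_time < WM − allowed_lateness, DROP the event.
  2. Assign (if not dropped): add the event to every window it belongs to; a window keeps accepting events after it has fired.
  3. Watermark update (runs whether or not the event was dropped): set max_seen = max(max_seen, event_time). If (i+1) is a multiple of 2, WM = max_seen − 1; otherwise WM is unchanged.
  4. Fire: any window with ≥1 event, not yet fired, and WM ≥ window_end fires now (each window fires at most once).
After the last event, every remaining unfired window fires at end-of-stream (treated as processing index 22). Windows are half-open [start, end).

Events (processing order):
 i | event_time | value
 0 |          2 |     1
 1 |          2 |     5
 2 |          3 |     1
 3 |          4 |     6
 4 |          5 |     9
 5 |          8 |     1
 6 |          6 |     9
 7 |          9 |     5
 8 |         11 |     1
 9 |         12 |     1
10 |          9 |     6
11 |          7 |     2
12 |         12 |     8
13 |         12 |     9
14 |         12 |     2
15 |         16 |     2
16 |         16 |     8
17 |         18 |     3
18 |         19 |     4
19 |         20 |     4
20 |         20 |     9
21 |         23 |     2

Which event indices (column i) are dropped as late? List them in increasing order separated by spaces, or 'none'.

i=0 t=2 v=1: → [2,5); WM=−∞
i=1 t=2 v=5: → [2,5); WM=1
i=2 t=3 v=1: → [2,6); WM=1
i=3 t=4 v=6: → [2,7); WM=3
i=4 t=5 v=9: → [2,8); WM=3
i=5 t=8 v=1: → [8,11); WM=7
i=6 t=6 v=9: → [2,11); WM=7
i=7 t=9 v=5: → [2,12); WM=8
i=8 t=11 v=1: → [2,14); WM=8
i=9 t=12 v=1: → [2,15); WM=11
i=10 t=9 v=6: → [2,15); WM=11
i=11 t=7 v=2: DROP (t<11-3); WM=11
i=12 t=12 v=8: → [2,15); WM=11
i=13 t=12 v=9: → [2,15); WM=11
i=14 t=12 v=2: → [2,15); WM=11
i=15 t=16 v=2: → [16,19); WM=15
i=16 t=16 v=8: → [16,19); WM=15
i=17 t=18 v=3: → [16,21); WM=17
i=18 t=19 v=4: → [16,22); WM=17
i=19 t=20 v=4: → [16,23); WM=19
i=20 t=20 v=9: → [16,23); WM=19
i=21 t=23 v=2: → [23,26); WM=22

11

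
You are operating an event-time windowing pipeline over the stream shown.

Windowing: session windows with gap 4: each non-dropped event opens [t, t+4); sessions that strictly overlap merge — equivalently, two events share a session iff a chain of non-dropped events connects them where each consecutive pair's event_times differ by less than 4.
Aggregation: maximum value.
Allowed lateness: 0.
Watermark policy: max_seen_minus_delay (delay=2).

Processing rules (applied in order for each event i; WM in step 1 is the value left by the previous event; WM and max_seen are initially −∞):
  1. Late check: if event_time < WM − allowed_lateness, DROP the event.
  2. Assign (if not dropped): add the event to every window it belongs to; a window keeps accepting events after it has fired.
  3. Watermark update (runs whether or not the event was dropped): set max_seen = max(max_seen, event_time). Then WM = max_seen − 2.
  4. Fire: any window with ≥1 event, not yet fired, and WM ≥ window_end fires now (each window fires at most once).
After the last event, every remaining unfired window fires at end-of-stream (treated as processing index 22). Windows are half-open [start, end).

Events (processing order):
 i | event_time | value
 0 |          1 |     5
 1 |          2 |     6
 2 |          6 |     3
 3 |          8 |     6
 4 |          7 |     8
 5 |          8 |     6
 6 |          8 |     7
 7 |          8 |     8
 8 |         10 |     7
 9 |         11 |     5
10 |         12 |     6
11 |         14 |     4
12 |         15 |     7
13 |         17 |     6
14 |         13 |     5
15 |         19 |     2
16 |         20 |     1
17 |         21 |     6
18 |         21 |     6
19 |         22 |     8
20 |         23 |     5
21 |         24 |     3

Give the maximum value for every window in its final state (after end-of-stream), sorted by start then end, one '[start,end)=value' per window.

[1,6)=6 [6,28)=8

i=0 t=1 v=5: → [1,5); WM=-1
i=1 t=2 v=6: → [1,6); WM=0
i=2 t=6 v=3: → [6,10); WM=4
i=3 t=8 v=6: → [6,12); WM=6
i=4 t=7 v=8: → [6,12); WM=6
i=5 t=8 v=6: → [6,12); WM=6
i=6 t=8 v=7: → [6,12); WM=6
i=7 t=8 v=8: → [6,12); WM=6
i=8 t=10 v=7: → [6,14); WM=8
i=9 t=11 v=5: → [6,15); WM=9
i=10 t=12 v=6: → [6,16); WM=10
i=11 t=14 v=4: → [6,18); WM=12
i=12 t=15 v=7: → [6,19); WM=13
i=13 t=17 v=6: → [6,21); WM=15
i=14 t=13 v=5: DROP (t<15-0); WM=15
i=15 t=19 v=2: → [6,23); WM=17
i=16 t=20 v=1: → [6,24); WM=18
i=17 t=21 v=6: → [6,25); WM=19
i=18 t=21 v=6: → [6,25); WM=19
i=19 t=22 v=8: → [6,26); WM=20
i=20 t=23 v=5: → [6,27); WM=21
i=21 t=24 v=3: → [6,28); WM=22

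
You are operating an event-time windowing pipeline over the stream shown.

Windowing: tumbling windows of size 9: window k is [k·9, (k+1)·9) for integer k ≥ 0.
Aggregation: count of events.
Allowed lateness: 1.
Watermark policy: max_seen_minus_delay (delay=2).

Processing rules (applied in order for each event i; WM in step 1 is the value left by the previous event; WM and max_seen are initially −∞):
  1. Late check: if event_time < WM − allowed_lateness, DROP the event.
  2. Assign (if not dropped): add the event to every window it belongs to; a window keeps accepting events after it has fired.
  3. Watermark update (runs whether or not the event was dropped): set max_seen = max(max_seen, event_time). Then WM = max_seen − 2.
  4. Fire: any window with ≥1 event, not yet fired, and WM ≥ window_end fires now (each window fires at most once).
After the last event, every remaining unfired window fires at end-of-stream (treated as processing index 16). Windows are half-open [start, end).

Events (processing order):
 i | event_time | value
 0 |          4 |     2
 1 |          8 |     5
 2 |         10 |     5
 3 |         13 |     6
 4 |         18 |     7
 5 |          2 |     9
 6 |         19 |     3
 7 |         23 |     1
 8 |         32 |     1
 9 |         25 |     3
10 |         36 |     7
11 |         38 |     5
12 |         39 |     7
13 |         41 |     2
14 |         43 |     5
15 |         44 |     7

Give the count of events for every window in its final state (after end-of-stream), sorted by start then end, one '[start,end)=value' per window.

[0,9)=2 [9,18)=2 [18,27)=3 [27,36)=1 [36,45)=6

i=0 t=4 v=2: → [0,9); WM=2
i=1 t=8 v=5: → [0,9); WM=6
i=2 t=10 v=5: → [9,18); WM=8
i=3 t=13 v=6: → [9,18); WM=11; [0,9) fires=2
i=4 t=18 v=7: → [18,27); WM=16
i=5 t=2 v=9: DROP (t<16-1); WM=16
i=6 t=19 v=3: → [18,27); WM=17
i=7 t=23 v=1: → [18,27); WM=21; [9,18) fires=2
i=8 t=32 v=1: → [27,36); WM=30; [18,27) fires=3
i=9 t=25 v=3: DROP (t<30-1); WM=30
i=10 t=36 v=7: → [36,45); WM=34
i=11 t=38 v=5: → [36,45); WM=36; [27,36) fires=1
i=12 t=39 v=7: → [36,45); WM=37
i=13 t=41 v=2: → [36,45); WM=39
i=14 t=43 v=5: → [36,45); WM=41
i=15 t=44 v=7: → [36,45); WM=42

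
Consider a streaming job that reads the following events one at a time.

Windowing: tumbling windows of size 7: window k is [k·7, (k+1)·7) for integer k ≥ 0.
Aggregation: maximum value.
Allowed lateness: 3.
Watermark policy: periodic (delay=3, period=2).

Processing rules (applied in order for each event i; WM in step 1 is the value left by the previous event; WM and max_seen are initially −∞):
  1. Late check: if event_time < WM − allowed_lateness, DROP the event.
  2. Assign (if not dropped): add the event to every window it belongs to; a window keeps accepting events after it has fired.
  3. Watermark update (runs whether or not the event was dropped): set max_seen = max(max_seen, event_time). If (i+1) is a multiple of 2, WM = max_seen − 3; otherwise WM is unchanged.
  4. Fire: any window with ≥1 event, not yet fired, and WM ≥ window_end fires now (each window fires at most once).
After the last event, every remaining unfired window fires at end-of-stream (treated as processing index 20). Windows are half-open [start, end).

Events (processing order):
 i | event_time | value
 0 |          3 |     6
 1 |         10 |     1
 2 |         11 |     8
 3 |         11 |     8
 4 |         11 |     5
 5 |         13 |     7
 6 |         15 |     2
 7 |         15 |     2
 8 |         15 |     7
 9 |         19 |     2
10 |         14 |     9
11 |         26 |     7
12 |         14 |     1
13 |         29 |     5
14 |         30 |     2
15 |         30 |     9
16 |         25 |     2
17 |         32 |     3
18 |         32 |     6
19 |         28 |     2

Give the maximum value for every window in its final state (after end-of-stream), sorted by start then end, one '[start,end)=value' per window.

i=0 t=3 v=6: → [0,7); WM=−∞
i=1 t=10 v=1: → [7,14); WM=7; [0,7) fires=6
i=2 t=11 v=8: → [7,14); WM=7
i=3 t=11 v=8: → [7,14); WM=8
i=4 t=11 v=5: → [7,14); WM=8
i=5 t=13 v=7: → [7,14); WM=10
i=6 t=15 v=2: → [14,21); WM=10
i=7 t=15 v=2: → [14,21); WM=12
i=8 t=15 v=7: → [14,21); WM=12
i=9 t=19 v=2: → [14,21); WM=16; [7,14) fires=8
i=10 t=14 v=9: → [14,21); WM=16
i=11 t=26 v=7: → [21,28); WM=23; [14,21) fires=9
i=12 t=14 v=1: DROP (t<23-3); WM=23
i=13 t=29 v=5: → [28,35); WM=26
i=14 t=30 v=2: → [28,35); WM=26
i=15 t=30 v=9: → [28,35); WM=27
i=16 t=25 v=2: → [21,28); WM=27
i=17 t=32 v=3: → [28,35); WM=29; [21,28) fires=7
i=18 t=32 v=6: → [28,35); WM=29
i=19 t=28 v=2: → [28,35); WM=29

[0,7)=6 [7,14)=8 [14,21)=9 [21,28)=7 [28,35)=9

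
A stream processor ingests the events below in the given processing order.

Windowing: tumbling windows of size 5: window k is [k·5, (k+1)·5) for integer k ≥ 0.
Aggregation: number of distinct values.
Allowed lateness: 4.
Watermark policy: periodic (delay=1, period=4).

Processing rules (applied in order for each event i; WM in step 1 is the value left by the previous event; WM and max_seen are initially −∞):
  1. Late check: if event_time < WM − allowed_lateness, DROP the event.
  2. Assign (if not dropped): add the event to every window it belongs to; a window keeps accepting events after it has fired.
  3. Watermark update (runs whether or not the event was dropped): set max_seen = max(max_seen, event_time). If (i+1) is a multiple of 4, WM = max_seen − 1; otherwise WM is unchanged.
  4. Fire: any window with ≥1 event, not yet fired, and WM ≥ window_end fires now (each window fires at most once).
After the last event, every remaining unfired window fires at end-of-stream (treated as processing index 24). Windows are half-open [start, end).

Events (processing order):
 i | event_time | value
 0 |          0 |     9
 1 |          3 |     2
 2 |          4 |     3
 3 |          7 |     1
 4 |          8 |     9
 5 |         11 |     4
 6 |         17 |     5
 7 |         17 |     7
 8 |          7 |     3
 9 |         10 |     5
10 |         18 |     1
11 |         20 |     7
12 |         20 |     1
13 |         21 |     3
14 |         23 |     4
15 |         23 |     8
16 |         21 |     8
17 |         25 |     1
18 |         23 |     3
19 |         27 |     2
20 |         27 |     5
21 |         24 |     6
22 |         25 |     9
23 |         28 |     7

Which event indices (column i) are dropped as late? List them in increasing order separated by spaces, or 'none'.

8 9

i=0 t=0 v=9: → [0,5); WM=−∞
i=1 t=3 v=2: → [0,5); WM=−∞
i=2 t=4 v=3: → [0,5); WM=−∞
i=3 t=7 v=1: → [5,10); WM=6; [0,5) fires=3
i=4 t=8 v=9: → [5,10); WM=6
i=5 t=11 v=4: → [10,15); WM=6
i=6 t=17 v=5: → [15,20); WM=6
i=7 t=17 v=7: → [15,20); WM=16; [5,10) fires=2 [10,15) fires=1
i=8 t=7 v=3: DROP (t<16-4); WM=16
i=9 t=10 v=5: DROP (t<16-4); WM=16
i=10 t=18 v=1: → [15,20); WM=16
i=11 t=20 v=7: → [20,25); WM=19
i=12 t=20 v=1: → [20,25); WM=19
i=13 t=21 v=3: → [20,25); WM=19
i=14 t=23 v=4: → [20,25); WM=19
i=15 t=23 v=8: → [20,25); WM=22; [15,20) fires=3
i=16 t=21 v=8: → [20,25); WM=22
i=17 t=25 v=1: → [25,30); WM=22
i=18 t=23 v=3: → [20,25); WM=22
i=19 t=27 v=2: → [25,30); WM=26; [20,25) fires=5
i=20 t=27 v=5: → [25,30); WM=26
i=21 t=24 v=6: → [20,25); WM=26
i=22 t=25 v=9: → [25,30); WM=26
i=23 t=28 v=7: → [25,30); WM=27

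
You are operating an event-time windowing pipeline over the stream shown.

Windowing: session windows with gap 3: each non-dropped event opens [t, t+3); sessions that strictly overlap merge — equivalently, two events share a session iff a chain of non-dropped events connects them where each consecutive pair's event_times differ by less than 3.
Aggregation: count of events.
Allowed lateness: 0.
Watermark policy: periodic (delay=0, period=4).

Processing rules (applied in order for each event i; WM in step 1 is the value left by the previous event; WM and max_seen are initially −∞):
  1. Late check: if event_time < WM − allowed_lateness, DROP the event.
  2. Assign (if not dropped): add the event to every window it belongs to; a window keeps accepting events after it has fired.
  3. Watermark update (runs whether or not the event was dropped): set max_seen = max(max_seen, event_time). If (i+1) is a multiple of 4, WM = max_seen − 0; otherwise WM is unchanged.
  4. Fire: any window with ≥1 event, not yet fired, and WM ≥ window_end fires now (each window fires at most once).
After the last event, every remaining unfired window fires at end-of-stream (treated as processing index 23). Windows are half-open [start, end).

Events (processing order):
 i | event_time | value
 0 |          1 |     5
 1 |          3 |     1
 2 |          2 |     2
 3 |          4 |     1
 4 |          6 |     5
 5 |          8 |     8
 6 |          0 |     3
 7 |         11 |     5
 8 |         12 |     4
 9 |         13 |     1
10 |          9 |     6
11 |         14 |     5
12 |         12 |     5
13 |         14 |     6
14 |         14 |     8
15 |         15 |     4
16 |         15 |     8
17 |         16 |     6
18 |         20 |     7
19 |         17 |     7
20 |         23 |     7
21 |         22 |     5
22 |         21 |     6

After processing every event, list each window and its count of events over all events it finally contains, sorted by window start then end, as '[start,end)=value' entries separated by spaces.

i=0 t=1 v=5: → [1,4); WM=−∞
i=1 t=3 v=1: → [1,6); WM=−∞
i=2 t=2 v=2: → [1,6); WM=−∞
i=3 t=4 v=1: → [1,7); WM=4
i=4 t=6 v=5: → [1,9); WM=4
i=5 t=8 v=8: → [1,11); WM=4
i=6 t=0 v=3: DROP (t<4-0); WM=4
i=7 t=11 v=5: → [11,14); WM=11
i=8 t=12 v=4: → [11,15); WM=11
i=9 t=13 v=1: → [11,16); WM=11
i=10 t=9 v=6: DROP (t<11-0); WM=11
i=11 t=14 v=5: → [11,17); WM=14
i=12 t=12 v=5: DROP (t<14-0); WM=14
i=13 t=14 v=6: → [11,17); WM=14
i=14 t=14 v=8: → [11,17); WM=14
i=15 t=15 v=4: → [11,18); WM=15
i=16 t=15 v=8: → [11,18); WM=15
i=17 t=16 v=6: → [11,19); WM=15
i=18 t=20 v=7: → [20,23); WM=15
i=19 t=17 v=7: → [11,20); WM=20
i=20 t=23 v=7: → [23,26); WM=20
i=21 t=22 v=5: → [20,26); WM=20
i=22 t=21 v=6: → [20,26); WM=20

[1,11)=6 [11,20)=10 [20,26)=4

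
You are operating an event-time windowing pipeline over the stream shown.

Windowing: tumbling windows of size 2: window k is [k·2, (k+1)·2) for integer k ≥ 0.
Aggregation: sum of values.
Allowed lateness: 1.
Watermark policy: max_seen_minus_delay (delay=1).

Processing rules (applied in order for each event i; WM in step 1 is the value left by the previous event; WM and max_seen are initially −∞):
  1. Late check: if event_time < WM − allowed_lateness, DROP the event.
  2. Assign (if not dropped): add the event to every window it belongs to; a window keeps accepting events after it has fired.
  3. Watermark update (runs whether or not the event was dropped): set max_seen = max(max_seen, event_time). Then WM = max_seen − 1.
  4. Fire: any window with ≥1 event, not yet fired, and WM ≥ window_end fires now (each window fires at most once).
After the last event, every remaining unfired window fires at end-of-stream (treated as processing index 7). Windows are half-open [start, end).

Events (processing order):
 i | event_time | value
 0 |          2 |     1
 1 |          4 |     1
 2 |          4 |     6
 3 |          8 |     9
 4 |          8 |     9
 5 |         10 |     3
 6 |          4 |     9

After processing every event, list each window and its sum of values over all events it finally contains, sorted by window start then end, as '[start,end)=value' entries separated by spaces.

[2,4)=1 [4,6)=7 [8,10)=18 [10,12)=3

i=0 t=2 v=1: → [2,4); WM=1
i=1 t=4 v=1: → [4,6); WM=3
i=2 t=4 v=6: → [4,6); WM=3
i=3 t=8 v=9: → [8,10); WM=7; [2,4) fires=1 [4,6) fires=7
i=4 t=8 v=9: → [8,10); WM=7
i=5 t=10 v=3: → [10,12); WM=9
i=6 t=4 v=9: DROP (t<9-1); WM=9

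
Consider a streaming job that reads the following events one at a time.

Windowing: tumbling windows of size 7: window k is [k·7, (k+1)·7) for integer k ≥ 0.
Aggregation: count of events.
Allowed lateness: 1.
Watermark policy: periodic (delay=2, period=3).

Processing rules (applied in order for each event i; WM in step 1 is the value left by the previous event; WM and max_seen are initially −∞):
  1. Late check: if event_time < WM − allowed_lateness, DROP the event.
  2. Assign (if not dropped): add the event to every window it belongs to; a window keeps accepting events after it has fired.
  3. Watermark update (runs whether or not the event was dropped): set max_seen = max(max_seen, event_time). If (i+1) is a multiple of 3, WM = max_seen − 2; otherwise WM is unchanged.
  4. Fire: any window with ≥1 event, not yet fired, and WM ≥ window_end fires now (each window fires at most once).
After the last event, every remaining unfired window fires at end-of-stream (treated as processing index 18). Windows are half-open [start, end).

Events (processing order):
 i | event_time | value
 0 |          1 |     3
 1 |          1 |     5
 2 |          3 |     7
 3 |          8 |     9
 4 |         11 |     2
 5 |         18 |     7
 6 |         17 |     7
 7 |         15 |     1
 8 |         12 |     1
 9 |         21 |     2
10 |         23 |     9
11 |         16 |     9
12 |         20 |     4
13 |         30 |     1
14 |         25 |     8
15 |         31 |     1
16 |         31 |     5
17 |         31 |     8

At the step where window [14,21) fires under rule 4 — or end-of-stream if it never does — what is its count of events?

4

i=0 t=1 v=3: → [0,7); WM=−∞
i=1 t=1 v=5: → [0,7); WM=−∞
i=2 t=3 v=7: → [0,7); WM=1
i=3 t=8 v=9: → [7,14); WM=1
i=4 t=11 v=2: → [7,14); WM=1
i=5 t=18 v=7: → [14,21); WM=16; [0,7) fires=3 [7,14) fires=2
i=6 t=17 v=7: → [14,21); WM=16
i=7 t=15 v=1: → [14,21); WM=16
i=8 t=12 v=1: DROP (t<16-1); WM=16
i=9 t=21 v=2: → [21,28); WM=16
i=10 t=23 v=9: → [21,28); WM=16
i=11 t=16 v=9: → [14,21); WM=21; [14,21) fires=4
i=12 t=20 v=4: → [14,21); WM=21
i=13 t=30 v=1: → [28,35); WM=21
i=14 t=25 v=8: → [21,28); WM=28; [21,28) fires=3
i=15 t=31 v=1: → [28,35); WM=28
i=16 t=31 v=5: → [28,35); WM=28
i=17 t=31 v=8: → [28,35); WM=29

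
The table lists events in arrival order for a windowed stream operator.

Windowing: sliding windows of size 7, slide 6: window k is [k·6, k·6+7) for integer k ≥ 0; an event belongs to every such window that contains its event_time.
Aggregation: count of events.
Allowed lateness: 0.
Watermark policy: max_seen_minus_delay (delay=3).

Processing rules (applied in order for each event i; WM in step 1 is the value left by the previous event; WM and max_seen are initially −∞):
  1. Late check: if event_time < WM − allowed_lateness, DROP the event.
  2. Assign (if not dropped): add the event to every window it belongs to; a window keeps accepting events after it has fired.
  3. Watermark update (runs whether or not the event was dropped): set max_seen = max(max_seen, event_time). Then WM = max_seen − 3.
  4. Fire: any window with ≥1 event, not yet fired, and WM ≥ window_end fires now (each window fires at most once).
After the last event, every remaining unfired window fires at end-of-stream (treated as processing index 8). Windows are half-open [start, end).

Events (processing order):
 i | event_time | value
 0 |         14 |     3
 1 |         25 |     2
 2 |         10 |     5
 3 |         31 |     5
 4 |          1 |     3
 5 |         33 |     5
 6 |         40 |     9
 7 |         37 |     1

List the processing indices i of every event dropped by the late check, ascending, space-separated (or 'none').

i=0 t=14 v=3: → [12,19); WM=11
i=1 t=25 v=2: → [24,31); WM=22; [12,19) fires=1
i=2 t=10 v=5: DROP (t<22-0); WM=22
i=3 t=31 v=5: → [30,37); WM=28
i=4 t=1 v=3: DROP (t<28-0); WM=28
i=5 t=33 v=5: → [30,37); WM=30
i=6 t=40 v=9: → [36,43); WM=37; [24,31) fires=1 [30,37) fires=2
i=7 t=37 v=1: → [36,43); WM=37

2 4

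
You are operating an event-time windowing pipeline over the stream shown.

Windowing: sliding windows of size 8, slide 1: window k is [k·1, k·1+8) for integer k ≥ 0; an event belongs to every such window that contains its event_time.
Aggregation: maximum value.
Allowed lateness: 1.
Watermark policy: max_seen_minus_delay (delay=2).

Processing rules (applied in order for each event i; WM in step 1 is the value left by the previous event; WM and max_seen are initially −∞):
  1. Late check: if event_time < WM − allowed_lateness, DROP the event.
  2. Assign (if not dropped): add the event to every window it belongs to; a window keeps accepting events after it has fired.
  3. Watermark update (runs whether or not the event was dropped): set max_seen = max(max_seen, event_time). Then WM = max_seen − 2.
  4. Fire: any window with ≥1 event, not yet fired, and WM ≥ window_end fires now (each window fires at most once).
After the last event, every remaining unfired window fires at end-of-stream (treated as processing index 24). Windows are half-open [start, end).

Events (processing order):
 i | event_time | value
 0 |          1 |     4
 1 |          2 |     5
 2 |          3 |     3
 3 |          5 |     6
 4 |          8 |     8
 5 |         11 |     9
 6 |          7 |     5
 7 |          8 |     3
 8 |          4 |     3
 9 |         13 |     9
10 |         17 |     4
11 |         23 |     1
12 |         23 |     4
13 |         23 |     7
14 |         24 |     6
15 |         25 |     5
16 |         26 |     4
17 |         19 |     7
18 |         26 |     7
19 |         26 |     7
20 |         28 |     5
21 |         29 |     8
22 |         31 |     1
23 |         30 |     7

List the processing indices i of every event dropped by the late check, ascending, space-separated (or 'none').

6 8 17

i=0 t=1 v=4: → [1,9),[0,8); WM=-1
i=1 t=2 v=5: → [2,10),[1,9),[0,8); WM=0
i=2 t=3 v=3: → [3,11),[2,10),[1,9),[0,8); WM=1
i=3 t=5 v=6: → [5,13),[4,12),[3,11),[2,10),[1,9),[0,8); WM=3
i=4 t=8 v=8: → [8,16),[7,15),[6,14),[5,13),[4,12),[3,11),[2,10),[1,9); WM=6
i=5 t=11 v=9: → [11,19),[10,18),[9,17),[8,16),[7,15),[6,14),[5,13),[4,12); WM=9; [0,8) fires=6 [1,9) fires=8
i=6 t=7 v=5: DROP (t<9-1); WM=9
i=7 t=8 v=3: → [8,16),[7,15),[6,14),[5,13),[4,12),[3,11),[2,10),[1,9); WM=9
i=8 t=4 v=3: DROP (t<9-1); WM=9
i=9 t=13 v=9: → [13,21),[12,20),[11,19),[10,18),[9,17),[8,16),[7,15),[6,14); WM=11; [2,10) fires=8 [3,11) fires=8
i=10 t=17 v=4: → [17,25),[16,24),[15,23),[14,22),[13,21),[12,20),[11,19),[10,18); WM=15; [4,12) fires=9 [5,13) fires=9 [6,14) fires=9 [7,15) fires=9
i=11 t=23 v=1: → [23,31),[22,30),[21,29),[20,28),[19,27),[18,26),[17,25),[16,24); WM=21; [8,16) fires=9 [9,17) fires=9 [10,18) fires=9 [11,19) fires=9 [12,20) fires=9 [13,21) fires=9
i=12 t=23 v=4: → [23,31),[22,30),[21,29),[20,28),[19,27),[18,26),[17,25),[16,24); WM=21
i=13 t=23 v=7: → [23,31),[22,30),[21,29),[20,28),[19,27),[18,26),[17,25),[16,24); WM=21
i=14 t=24 v=6: → [24,32),[23,31),[22,30),[21,29),[20,28),[19,27),[18,26),[17,25); WM=22; [14,22) fires=4
i=15 t=25 v=5: → [25,33),[24,32),[23,31),[22,30),[21,29),[20,28),[19,27),[18,26); WM=23; [15,23) fires=4
i=16 t=26 v=4: → [26,34),[25,33),[24,32),[23,31),[22,30),[21,29),[20,28),[19,27); WM=24; [16,24) fires=7
i=17 t=19 v=7: DROP (t<24-1); WM=24
i=18 t=26 v=7: → [26,34),[25,33),[24,32),[23,31),[22,30),[21,29),[20,28),[19,27); WM=24
i=19 t=26 v=7: → [26,34),[25,33),[24,32),[23,31),[22,30),[21,29),[20,28),[19,27); WM=24
i=20 t=28 v=5: → [28,36),[27,35),[26,34),[25,33),[24,32),[23,31),[22,30),[21,29); WM=26; [17,25) fires=7 [18,26) fires=7
i=21 t=29 v=8: → [29,37),[28,36),[27,35),[26,34),[25,33),[24,32),[23,31),[22,30); WM=27; [19,27) fires=7
i=22 t=31 v=1: → [31,39),[30,38),[29,37),[28,36),[27,35),[26,34),[25,33),[24,32); WM=29; [20,28) fires=7 [21,29) fires=7
i=23 t=30 v=7: → [30,38),[29,37),[28,36),[27,35),[26,34),[25,33),[24,32),[23,31); WM=29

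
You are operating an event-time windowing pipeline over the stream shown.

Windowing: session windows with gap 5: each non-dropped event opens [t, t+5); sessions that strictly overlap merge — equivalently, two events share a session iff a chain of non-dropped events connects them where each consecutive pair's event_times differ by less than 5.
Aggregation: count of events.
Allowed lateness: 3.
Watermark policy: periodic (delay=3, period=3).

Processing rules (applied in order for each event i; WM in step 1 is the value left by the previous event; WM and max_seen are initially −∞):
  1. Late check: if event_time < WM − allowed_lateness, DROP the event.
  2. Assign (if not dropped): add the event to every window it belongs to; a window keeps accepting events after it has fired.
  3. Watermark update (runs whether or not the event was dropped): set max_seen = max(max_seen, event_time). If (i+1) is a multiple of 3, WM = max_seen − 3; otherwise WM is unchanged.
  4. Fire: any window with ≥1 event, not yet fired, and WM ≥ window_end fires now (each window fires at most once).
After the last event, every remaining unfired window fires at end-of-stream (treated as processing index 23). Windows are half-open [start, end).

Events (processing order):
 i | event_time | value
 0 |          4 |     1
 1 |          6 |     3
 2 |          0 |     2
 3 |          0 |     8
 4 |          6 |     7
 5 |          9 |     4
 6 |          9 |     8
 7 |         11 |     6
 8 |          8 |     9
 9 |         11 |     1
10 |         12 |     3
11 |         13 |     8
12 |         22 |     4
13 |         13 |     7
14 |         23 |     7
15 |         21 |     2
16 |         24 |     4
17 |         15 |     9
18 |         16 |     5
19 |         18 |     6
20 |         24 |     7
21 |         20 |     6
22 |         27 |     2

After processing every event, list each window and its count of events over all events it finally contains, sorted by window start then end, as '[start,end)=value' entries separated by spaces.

[0,18)=13 [18,32)=8

i=0 t=4 v=1: → [4,9); WM=−∞
i=1 t=6 v=3: → [4,11); WM=−∞
i=2 t=0 v=2: → [0,11); WM=3
i=3 t=0 v=8: → [0,11); WM=3
i=4 t=6 v=7: → [0,11); WM=3
i=5 t=9 v=4: → [0,14); WM=6
i=6 t=9 v=8: → [0,14); WM=6
i=7 t=11 v=6: → [0,16); WM=6
i=8 t=8 v=9: → [0,16); WM=8
i=9 t=11 v=1: → [0,16); WM=8
i=10 t=12 v=3: → [0,17); WM=8
i=11 t=13 v=8: → [0,18); WM=10
i=12 t=22 v=4: → [22,27); WM=10
i=13 t=13 v=7: → [0,18); WM=10
i=14 t=23 v=7: → [22,28); WM=20
i=15 t=21 v=2: → [21,28); WM=20
i=16 t=24 v=4: → [21,29); WM=20
i=17 t=15 v=9: DROP (t<20-3); WM=21
i=18 t=16 v=5: DROP (t<21-3); WM=21
i=19 t=18 v=6: → [18,29); WM=21
i=20 t=24 v=7: → [18,29); WM=21
i=21 t=20 v=6: → [18,29); WM=21
i=22 t=27 v=2: → [18,32); WM=21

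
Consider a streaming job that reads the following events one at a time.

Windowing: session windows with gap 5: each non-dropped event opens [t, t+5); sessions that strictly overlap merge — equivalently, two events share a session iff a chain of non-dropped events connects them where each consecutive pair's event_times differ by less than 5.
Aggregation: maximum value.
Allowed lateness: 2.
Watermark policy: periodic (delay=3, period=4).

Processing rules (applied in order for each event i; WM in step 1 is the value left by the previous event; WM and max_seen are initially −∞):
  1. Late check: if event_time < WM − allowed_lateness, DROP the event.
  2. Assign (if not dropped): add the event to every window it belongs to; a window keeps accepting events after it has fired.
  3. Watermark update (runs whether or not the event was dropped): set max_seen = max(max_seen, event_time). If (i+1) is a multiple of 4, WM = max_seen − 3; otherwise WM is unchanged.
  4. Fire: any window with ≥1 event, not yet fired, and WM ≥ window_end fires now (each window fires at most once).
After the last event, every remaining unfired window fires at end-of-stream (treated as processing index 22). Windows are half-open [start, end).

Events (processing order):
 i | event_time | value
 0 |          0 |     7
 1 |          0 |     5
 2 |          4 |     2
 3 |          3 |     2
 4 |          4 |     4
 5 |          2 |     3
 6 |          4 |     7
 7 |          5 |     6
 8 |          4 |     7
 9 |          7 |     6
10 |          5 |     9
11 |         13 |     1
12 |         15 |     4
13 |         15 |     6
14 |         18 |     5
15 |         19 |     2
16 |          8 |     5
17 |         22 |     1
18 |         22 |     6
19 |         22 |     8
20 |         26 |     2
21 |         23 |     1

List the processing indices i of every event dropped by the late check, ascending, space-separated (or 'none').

16

i=0 t=0 v=7: → [0,5); WM=−∞
i=1 t=0 v=5: → [0,5); WM=−∞
i=2 t=4 v=2: → [0,9); WM=−∞
i=3 t=3 v=2: → [0,9); WM=1
i=4 t=4 v=4: → [0,9); WM=1
i=5 t=2 v=3: → [0,9); WM=1
i=6 t=4 v=7: → [0,9); WM=1
i=7 t=5 v=6: → [0,10); WM=2
i=8 t=4 v=7: → [0,10); WM=2
i=9 t=7 v=6: → [0,12); WM=2
i=10 t=5 v=9: → [0,12); WM=2
i=11 t=13 v=1: → [13,18); WM=10
i=12 t=15 v=4: → [13,20); WM=10
i=13 t=15 v=6: → [13,20); WM=10
i=14 t=18 v=5: → [13,23); WM=10
i=15 t=19 v=2: → [13,24); WM=16
i=16 t=8 v=5: DROP (t<16-2); WM=16
i=17 t=22 v=1: → [13,27); WM=16
i=18 t=22 v=6: → [13,27); WM=16
i=19 t=22 v=8: → [13,27); WM=19
i=20 t=26 v=2: → [13,31); WM=19
i=21 t=23 v=1: → [13,31); WM=19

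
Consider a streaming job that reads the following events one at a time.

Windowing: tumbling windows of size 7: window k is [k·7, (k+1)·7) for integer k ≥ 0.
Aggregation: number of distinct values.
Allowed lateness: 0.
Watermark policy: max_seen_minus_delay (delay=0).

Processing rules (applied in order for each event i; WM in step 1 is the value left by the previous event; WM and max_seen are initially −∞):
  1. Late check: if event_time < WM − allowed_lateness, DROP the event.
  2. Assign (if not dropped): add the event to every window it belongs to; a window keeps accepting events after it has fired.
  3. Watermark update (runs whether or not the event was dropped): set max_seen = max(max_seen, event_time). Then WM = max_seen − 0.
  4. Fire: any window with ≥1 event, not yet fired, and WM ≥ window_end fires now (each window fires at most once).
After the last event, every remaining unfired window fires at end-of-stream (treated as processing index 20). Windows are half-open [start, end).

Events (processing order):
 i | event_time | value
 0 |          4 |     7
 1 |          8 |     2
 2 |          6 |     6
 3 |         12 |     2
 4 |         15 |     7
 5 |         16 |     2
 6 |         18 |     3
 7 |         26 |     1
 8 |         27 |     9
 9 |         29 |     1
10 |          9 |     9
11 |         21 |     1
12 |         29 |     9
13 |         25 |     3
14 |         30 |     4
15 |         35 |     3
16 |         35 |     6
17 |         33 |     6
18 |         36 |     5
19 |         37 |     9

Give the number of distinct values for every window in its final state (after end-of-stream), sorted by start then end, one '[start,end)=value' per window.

[0,7)=1 [7,14)=1 [14,21)=3 [21,28)=2 [28,35)=3 [35,42)=4

i=0 t=4 v=7: → [0,7); WM=4
i=1 t=8 v=2: → [7,14); WM=8; [0,7) fires=1
i=2 t=6 v=6: DROP (t<8-0); WM=8
i=3 t=12 v=2: → [7,14); WM=12
i=4 t=15 v=7: → [14,21); WM=15; [7,14) fires=1
i=5 t=16 v=2: → [14,21); WM=16
i=6 t=18 v=3: → [14,21); WM=18
i=7 t=26 v=1: → [21,28); WM=26; [14,21) fires=3
i=8 t=27 v=9: → [21,28); WM=27
i=9 t=29 v=1: → [28,35); WM=29; [21,28) fires=2
i=10 t=9 v=9: DROP (t<29-0); WM=29
i=11 t=21 v=1: DROP (t<29-0); WM=29
i=12 t=29 v=9: → [28,35); WM=29
i=13 t=25 v=3: DROP (t<29-0); WM=29
i=14 t=30 v=4: → [28,35); WM=30
i=15 t=35 v=3: → [35,42); WM=35; [28,35) fires=3
i=16 t=35 v=6: → [35,42); WM=35
i=17 t=33 v=6: DROP (t<35-0); WM=35
i=18 t=36 v=5: → [35,42); WM=36
i=19 t=37 v=9: → [35,42); WM=37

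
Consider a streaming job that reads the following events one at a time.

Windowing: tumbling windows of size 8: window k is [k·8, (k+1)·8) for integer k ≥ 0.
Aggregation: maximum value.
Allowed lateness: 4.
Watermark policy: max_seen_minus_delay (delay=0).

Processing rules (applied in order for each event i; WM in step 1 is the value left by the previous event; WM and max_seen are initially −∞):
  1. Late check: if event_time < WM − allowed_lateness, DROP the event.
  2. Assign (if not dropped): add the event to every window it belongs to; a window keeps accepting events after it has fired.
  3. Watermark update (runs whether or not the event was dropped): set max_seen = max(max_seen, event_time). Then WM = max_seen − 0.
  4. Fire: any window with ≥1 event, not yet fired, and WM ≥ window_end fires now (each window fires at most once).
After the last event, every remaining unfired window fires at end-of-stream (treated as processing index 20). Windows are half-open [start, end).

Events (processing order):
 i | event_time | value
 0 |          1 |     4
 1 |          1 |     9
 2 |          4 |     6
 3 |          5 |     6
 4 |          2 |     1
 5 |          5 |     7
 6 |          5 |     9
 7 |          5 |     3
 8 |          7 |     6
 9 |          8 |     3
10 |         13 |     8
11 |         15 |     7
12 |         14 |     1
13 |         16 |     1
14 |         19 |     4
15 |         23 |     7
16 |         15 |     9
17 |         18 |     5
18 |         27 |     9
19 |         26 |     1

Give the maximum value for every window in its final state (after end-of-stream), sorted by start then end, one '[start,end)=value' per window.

[0,8)=9 [8,16)=8 [16,24)=7 [24,32)=9

i=0 t=1 v=4: → [0,8); WM=1
i=1 t=1 v=9: → [0,8); WM=1
i=2 t=4 v=6: → [0,8); WM=4
i=3 t=5 v=6: → [0,8); WM=5
i=4 t=2 v=1: → [0,8); WM=5
i=5 t=5 v=7: → [0,8); WM=5
i=6 t=5 v=9: → [0,8); WM=5
i=7 t=5 v=3: → [0,8); WM=5
i=8 t=7 v=6: → [0,8); WM=7
i=9 t=8 v=3: → [8,16); WM=8; [0,8) fires=9
i=10 t=13 v=8: → [8,16); WM=13
i=11 t=15 v=7: → [8,16); WM=15
i=12 t=14 v=1: → [8,16); WM=15
i=13 t=16 v=1: → [16,24); WM=16; [8,16) fires=8
i=14 t=19 v=4: → [16,24); WM=19
i=15 t=23 v=7: → [16,24); WM=23
i=16 t=15 v=9: DROP (t<23-4); WM=23
i=17 t=18 v=5: DROP (t<23-4); WM=23
i=18 t=27 v=9: → [24,32); WM=27; [16,24) fires=7
i=19 t=26 v=1: → [24,32); WM=27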